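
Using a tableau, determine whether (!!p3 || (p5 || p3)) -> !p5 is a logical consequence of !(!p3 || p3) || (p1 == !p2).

Initial set: {(!(!p3 || p3) || (p1 == !p2)); !((!!p3 || (p5 || p3)) -> !p5)}.
!((!!p3 || (p5 || p3)) -> !p5): α-rule — add (!!p3 || (p5 || p3)), !!p5.
(!(!p3 || p3) || (p1 == !p2)): β-rule — branch into !(!p3 || p3)  //  (p1 == !p2).
  branch 1 (add !(!p3 || p3)):
    !(!p3 || p3): α-rule — add !!p3, !p3.
    × closes — contains both p3 and !p3.
  branch 2 (add (p1 == !p2)):
    (!!p3 || (p5 || p3)): β-rule — branch into !!p3  //  (p5 || p3).
      branch 2.1 (add !!p3):
        !!p3: drop double negation, giving p3.
        (p1 == !p2): β-rule — branch into p1, !p2  //  !p1, !!p2.
          branch 2.1.1 (add p1, !p2):
            ○ open, literals {p1=true, p2=false, p3=true, p5=true}.
          branch 2.1.2 (add !p1, !!p2):
            ○ open, literals {p1=false, p2=true, p3=true, p5=true}.
      branch 2.2 (add (p5 || p3)):
        (p1 == !p2): β-rule — branch into p1, !p2  //  !p1, !!p2.
          branch 2.2.1 (add p1, !p2):
            (p5 || p3): β-rule — branch into p5  //  p3.
              branch 2.2.1.1 (add p5):
                ○ open, literals {p1=true, p2=false, p5=true}.
              branch 2.2.1.2 (add p3):
                ○ open, literals {p1=true, p2=false, p3=true, p5=true}.
          branch 2.2.2 (add !p1, !!p2):
            (p5 || p3): β-rule — branch into p5  //  p3.
              branch 2.2.2.1 (add p5):
                ○ open, literals {p1=false, p2=true, p5=true}.
              branch 2.2.2.2 (add p3):
                ○ open, literals {p1=false, p2=true, p3=true, p5=true}.
1 branch closed, 6 open.
An open branch gives a countermodel: p1=true, p2=false, p3=true, p5=true (unmentioned atoms arbitrary); the premises hold there but the conclusion fails.

No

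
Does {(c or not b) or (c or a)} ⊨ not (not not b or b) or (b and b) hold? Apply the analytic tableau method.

Initial set: {((c or not b) or (c or a)); not (not (not not b or b) or (b and b))}.
not (not (not not b or b) or (b and b)): α-rule — add not not (not not b or b), not (b and b).
((c or not b) or (c or a)): β-rule — branch into (c or not b)  //  (c or a).
  branch 1 (add (c or not b)):
    not not (not not b or b): β-rule — branch into not not b  //  b.
      branch 1.1 (add not not b):
        not not b: drop double negation, giving b.
        not (b and b): β-rule — branch into not b  //  not b.
          branch 1.1.1 (add not b):
            × closes — contains both b and not b.
          branch 1.1.2 (add not b):
            × closes — contains both b and not b.
      branch 1.2 (add b):
        not (b and b): β-rule — branch into not b  //  not b.
          branch 1.2.1 (add not b):
            × closes — contains both b and not b.
          branch 1.2.2 (add not b):
            × closes — contains both b and not b.
  branch 2 (add (c or a)):
    not not (not not b or b): β-rule — branch into not not b  //  b.
      branch 2.1 (add not not b):
        not not b: drop double negation, giving b.
        not (b and b): β-rule — branch into not b  //  not b.
          branch 2.1.1 (add not b):
            × closes — contains both b and not b.
          branch 2.1.2 (add not b):
            × closes — contains both b and not b.
      branch 2.2 (add b):
        not (b and b): β-rule — branch into not b  //  not b.
          branch 2.2.1 (add not b):
            × closes — contains both b and not b.
          branch 2.2.2 (add not b):
            × closes — contains both b and not b.
All 8 branches close.
Every branch closed, so the premises entail the conclusion.

Yes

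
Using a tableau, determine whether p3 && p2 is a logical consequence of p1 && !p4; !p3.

Initial set: {(p1 && !p4); !p3; !(p3 && p2)}.
(p1 && !p4): α-rule — add p1, !p4.
!(p3 && p2): β-rule — branch into !p3  //  !p2.
  branch 1 (add !p3):
    ○ open, literals {p1=T, p3=F, p4=F}.
  branch 2 (add !p2):
    ○ open, literals {p1=T, p2=F, p3=F, p4=F}.
0 branches closed, 2 open.
An open branch gives a countermodel: p1=T, p3=F, p4=F (unmentioned atoms arbitrary); the premises hold there but the conclusion fails.

No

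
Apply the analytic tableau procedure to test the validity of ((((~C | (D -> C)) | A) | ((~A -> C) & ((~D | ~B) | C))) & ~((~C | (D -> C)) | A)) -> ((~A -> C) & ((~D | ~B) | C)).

Assume the negation and expand:
Initial set: {~(((((~C | (D -> C)) | A) | ((~A -> C) & ((~D | ~B) | C))) & ~((~C | (D -> C)) | A)) -> ((~A -> C) & ((~D | ~B) | C)))}.
~(((((~C | (D -> C)) | A) | ((~A -> C) & ((~D | ~B) | C))) & ~((~C | (D -> C)) | A)) -> ((~A -> C) & ((~D | ~B) | C))): α-rule — add ((((~C | (D -> C)) | A) | ((~A -> C) & ((~D | ~B) | C))) & ~((~C | (D -> C)) | A)), ~((~A -> C) & ((~D | ~B) | C)).
((((~C | (D -> C)) | A) | ((~A -> C) & ((~D | ~B) | C))) & ~((~C | (D -> C)) | A)): α-rule — add (((~C | (D -> C)) | A) | ((~A -> C) & ((~D | ~B) | C))), ~((~C | (D -> C)) | A).
~((~C | (D -> C)) | A): α-rule — add ~(~C | (D -> C)), ~A.
~(~C | (D -> C)): α-rule — add ~~C, ~(D -> C).
~(D -> C): α-rule — add D, ~C.
× closes — contains both C and ~C.
All 1 branch closes.
Every branch closed, so the negation is unsatisfiable and the formula is valid.

Valid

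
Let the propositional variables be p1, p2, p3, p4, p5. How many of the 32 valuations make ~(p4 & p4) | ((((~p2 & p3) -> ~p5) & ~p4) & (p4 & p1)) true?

16

Initial set: {(~(p4 & p4) | ((((~p2 & p3) -> ~p5) & ~p4) & (p4 & p1)))}.
(~(p4 & p4) | ((((~p2 & p3) -> ~p5) & ~p4) & (p4 & p1))): β-rule — branch into ~(p4 & p4)  //  ((((~p2 & p3) -> ~p5) & ~p4) & (p4 & p1)).
  branch 1 (add ~(p4 & p4)):
    ~(p4 & p4): β-rule — branch into ~p4  //  ~p4.
      branch 1.1 (add ~p4):
        ○ open, literals {p4=F}.
      branch 1.2 (add ~p4):
        ○ open, literals {p4=F}.
  branch 2 (add ((((~p2 & p3) -> ~p5) & ~p4) & (p4 & p1))):
    ((((~p2 & p3) -> ~p5) & ~p4) & (p4 & p1)): α-rule — add (((~p2 & p3) -> ~p5) & ~p4), (p4 & p1).
    (((~p2 & p3) -> ~p5) & ~p4): α-rule — add ((~p2 & p3) -> ~p5), ~p4.
    (p4 & p1): α-rule — add p4, p1.
    × closes — contains both p4 and ~p4.
1 branch closed, 2 open.
Each open branch fixes some atoms; the unmentioned ones are free. Counting distinct full assignments: branch {p4=F} (p1, p2, p3, p5) contributes 16 new; branch {p4=F} (p1, p2, p3, p5) contributes 0 new. Total: 16.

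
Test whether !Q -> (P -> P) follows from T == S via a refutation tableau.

Initial set: {(T == S); !(!Q -> (P -> P))}.
!(!Q -> (P -> P)): α-rule — add !Q, !(P -> P).
!(P -> P): α-rule — add P, !P.
× closes — contains both P and !P.
All 1 branch closes.
Every branch closed, so the premises entail the conclusion.

Yes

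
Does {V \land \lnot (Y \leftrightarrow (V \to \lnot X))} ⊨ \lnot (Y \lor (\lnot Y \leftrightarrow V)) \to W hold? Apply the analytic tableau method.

Yes

Initial set: {T (V \land \lnot (Y \leftrightarrow (V \to \lnot X))); F (\lnot (Y \lor (\lnot Y \leftrightarrow V)) \to W)}.
T (V \land \lnot (Y \leftrightarrow (V \to \lnot X))): α-rule — add T V, T \lnot (Y \leftrightarrow (V \to \lnot X)).
F (\lnot (Y \lor (\lnot Y \leftrightarrow V)) \to W): α-rule — add T \lnot (Y \lor (\lnot Y \leftrightarrow V)), F W.
T \lnot (Y \lor (\lnot Y \leftrightarrow V)): α-rule — add F Y, F (\lnot Y \leftrightarrow V).
T \lnot (Y \leftrightarrow (V \to \lnot X)): β-rule — branch into T Y, F (V \to \lnot X)  //  F Y, T (V \to \lnot X).
  branch 1 (add T Y, F (V \to \lnot X)):
    × closes — contains both Y and \lnot Y.
  branch 2 (add F Y, T (V \to \lnot X)):
    F (\lnot Y \leftrightarrow V): β-rule — branch into T \lnot Y, F V  //  F \lnot Y, T V.
      branch 2.1 (add T \lnot Y, F V):
        × closes — contains both V and \lnot V.
      branch 2.2 (add F \lnot Y, T V):
        × closes — contains both Y and \lnot Y.
All 3 branches close.
Every branch closed, so the premises entail the conclusion.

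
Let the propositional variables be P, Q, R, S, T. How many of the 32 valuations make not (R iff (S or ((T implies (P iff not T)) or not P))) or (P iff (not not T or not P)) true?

20

Initial set: {(not (R iff (S or ((T implies (P iff not T)) or not P))) or (P iff (not not T or not P)))}.
(not (R iff (S or ((T implies (P iff not T)) or not P))) or (P iff (not not T or not P))): β-rule — branch into not (R iff (S or ((T implies (P iff not T)) or not P)))  //  (P iff (not not T or not P)).
  branch 1 (add not (R iff (S or ((T implies (P iff not T)) or not P)))):
    not (R iff (S or ((T implies (P iff not T)) or not P))): β-rule — branch into R, not (S or ((T implies (P iff not T)) or not P))  //  not R, (S or ((T implies (P iff not T)) or not P)).
      branch 1.1 (add R, not (S or ((T implies (P iff not T)) or not P))):
        not (S or ((T implies (P iff not T)) or not P)): α-rule — add not S, not ((T implies (P iff not T)) or not P).
        not ((T implies (P iff not T)) or not P): α-rule — add not (T implies (P iff not T)), not not P.
        not (T implies (P iff not T)): α-rule — add T, not (P iff not T).
        not (P iff not T): β-rule — branch into P, not not T  //  not P, not T.
          branch 1.1.1 (add P, not not T):
            ○ open, literals {P=true, R=true, S=false, T=true}.
          branch 1.1.2 (add not P, not T):
            × closes — contains both P and not P.
      branch 1.2 (add not R, (S or ((T implies (P iff not T)) or not P))):
        (S or ((T implies (P iff not T)) or not P)): β-rule — branch into S  //  ((T implies (P iff not T)) or not P).
          branch 1.2.1 (add S):
            ○ open, literals {R=false, S=true}.
          branch 1.2.2 (add ((T implies (P iff not T)) or not P)):
            ((T implies (P iff not T)) or not P): β-rule — branch into (T implies (P iff not T))  //  not P.
              branch 1.2.2.1 (add (T implies (P iff not T))):
                (T implies (P iff not T)): β-rule — branch into not T  //  (P iff not T).
                  branch 1.2.2.1.1 (add not T):
                    ○ open, literals {R=false, T=false}.
                  branch 1.2.2.1.2 (add (P iff not T)):
                    (P iff not T): β-rule — branch into P, not T  //  not P, not not T.
                      branch 1.2.2.1.2.1 (add P, not T):
                        ○ open, literals {P=true, R=false, T=false}.
                      branch 1.2.2.1.2.2 (add not P, not not T):
                        ○ open, literals {P=false, R=false, T=true}.
              branch 1.2.2.2 (add not P):
                ○ open, literals {P=false, R=false}.
  branch 2 (add (P iff (not not T or not P))):
    (P iff (not not T or not P)): β-rule — branch into P, (not not T or not P)  //  not P, not (not not T or not P).
      branch 2.1 (add P, (not not T or not P)):
        (not not T or not P): β-rule — branch into not not T  //  not P.
          branch 2.1.1 (add not not T):
            not not T: drop double negation, giving T.
            ○ open, literals {P=true, T=true}.
          branch 2.1.2 (add not P):
            × closes — contains both P and not P.
      branch 2.2 (add not P, not (not not T or not P)):
        not (not not T or not P): α-rule — add not not not T, not not P.
        × closes — contains both P and not P.
3 branches closed, 7 open.
Each open branch fixes some atoms; the unmentioned ones are free. Counting distinct full assignments: branch {P=true, R=true, S=false, T=true} (Q) contributes 2 new; branch {R=false, S=true} (P, Q, T) contributes 8 new; branch {R=false, T=false} (P, Q, S) contributes 4 new; branch {P=true, R=false, T=false} (Q, S) contributes 0 new; branch {P=false, R=false, T=true} (Q, S) contributes 2 new; branch {P=false, R=false} (Q, S, T) contributes 0 new; branch {P=true, T=true} (Q, R, S) contributes 4 new. Total: 20.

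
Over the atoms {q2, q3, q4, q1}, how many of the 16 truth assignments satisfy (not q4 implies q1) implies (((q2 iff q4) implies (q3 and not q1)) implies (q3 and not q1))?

Initial set: {((not q4 implies q1) implies (((q2 iff q4) implies (q3 and not q1)) implies (q3 and not q1)))}.
((not q4 implies q1) implies (((q2 iff q4) implies (q3 and not q1)) implies (q3 and not q1))): β-rule — branch into not (not q4 implies q1)  //  (((q2 iff q4) implies (q3 and not q1)) implies (q3 and not q1)).
  branch 1 (add not (not q4 implies q1)):
    not (not q4 implies q1): α-rule — add not q4, not q1.
    ○ open, literals {q1=0, q4=0}.
  branch 2 (add (((q2 iff q4) implies (q3 and not q1)) implies (q3 and not q1))):
    (((q2 iff q4) implies (q3 and not q1)) implies (q3 and not q1)): β-rule — branch into not ((q2 iff q4) implies (q3 and not q1))  //  (q3 and not q1).
      branch 2.1 (add not ((q2 iff q4) implies (q3 and not q1))):
        not ((q2 iff q4) implies (q3 and not q1)): α-rule — add (q2 iff q4), not (q3 and not q1).
        (q2 iff q4): β-rule — branch into q2, q4  //  not q2, not q4.
          branch 2.1.1 (add q2, q4):
            not (q3 and not q1): β-rule — branch into not q3  //  not not q1.
              branch 2.1.1.1 (add not q3):
                ○ open, literals {q2=1, q3=0, q4=1}.
              branch 2.1.1.2 (add not not q1):
                ○ open, literals {q1=1, q2=1, q4=1}.
          branch 2.1.2 (add not q2, not q4):
            not (q3 and not q1): β-rule — branch into not q3  //  not not q1.
              branch 2.1.2.1 (add not q3):
                ○ open, literals {q2=0, q3=0, q4=0}.
              branch 2.1.2.2 (add not not q1):
                ○ open, literals {q1=1, q2=0, q4=0}.
      branch 2.2 (add (q3 and not q1)):
        (q3 and not q1): α-rule — add q3, not q1.
        ○ open, literals {q1=0, q3=1}.
0 branches closed, 6 open.
Each open branch fixes some atoms; the unmentioned ones are free. Counting distinct full assignments: branch {q1=0, q4=0} (q2, q3) contributes 4 new; branch {q2=1, q3=0, q4=1} (q1) contributes 2 new; branch {q1=1, q2=1, q4=1} (q3) contributes 1 new; branch {q2=0, q3=0, q4=0} (q1) contributes 1 new; branch {q1=1, q2=0, q4=0} (q3) contributes 1 new; branch {q1=0, q3=1} (q2, q4) contributes 2 new. Total: 11.

11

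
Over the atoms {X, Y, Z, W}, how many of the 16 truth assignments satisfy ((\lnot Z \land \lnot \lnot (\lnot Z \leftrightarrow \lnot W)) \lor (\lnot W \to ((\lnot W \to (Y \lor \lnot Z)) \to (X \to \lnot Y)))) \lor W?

Initial set: {(((\lnot Z \land \lnot \lnot (\lnot Z \leftrightarrow \lnot W)) \lor (\lnot W \to ((\lnot W \to (Y \lor \lnot Z)) \to (X \to \lnot Y)))) \lor W)}.
(((\lnot Z \land \lnot \lnot (\lnot Z \leftrightarrow \lnot W)) \lor (\lnot W \to ((\lnot W \to (Y \lor \lnot Z)) \to (X \to \lnot Y)))) \lor W): β-rule — branch into ((\lnot Z \land \lnot \lnot (\lnot Z \leftrightarrow \lnot W)) \lor (\lnot W \to ((\lnot W \to (Y \lor \lnot Z)) \to (X \to \lnot Y))))  //  W.
  branch 1 (add ((\lnot Z \land \lnot \lnot (\lnot Z \leftrightarrow \lnot W)) \lor (\lnot W \to ((\lnot W \to (Y \lor \lnot Z)) \to (X \to \lnot Y))))):
    ((\lnot Z \land \lnot \lnot (\lnot Z \leftrightarrow \lnot W)) \lor (\lnot W \to ((\lnot W \to (Y \lor \lnot Z)) \to (X \to \lnot Y)))): β-rule — branch into (\lnot Z \land \lnot \lnot (\lnot Z \leftrightarrow \lnot W))  //  (\lnot W \to ((\lnot W \to (Y \lor \lnot Z)) \to (X \to \lnot Y))).
      branch 1.1 (add (\lnot Z \land \lnot \lnot (\lnot Z \leftrightarrow \lnot W))):
        (\lnot Z \land \lnot \lnot (\lnot Z \leftrightarrow \lnot W)): α-rule — add \lnot Z, \lnot \lnot (\lnot Z \leftrightarrow \lnot W).
        \lnot \lnot (\lnot Z \leftrightarrow \lnot W): drop double negation, giving (\lnot Z \leftrightarrow \lnot W).
        (\lnot Z \leftrightarrow \lnot W): β-rule — branch into \lnot Z, \lnot W  //  \lnot \lnot Z, \lnot \lnot W.
          branch 1.1.1 (add \lnot Z, \lnot W):
            ○ open, literals {W=0, Z=0}.
          branch 1.1.2 (add \lnot \lnot Z, \lnot \lnot W):
            × closes — contains both Z and \lnot Z.
      branch 1.2 (add (\lnot W \to ((\lnot W \to (Y \lor \lnot Z)) \to (X \to \lnot Y)))):
        (\lnot W \to ((\lnot W \to (Y \lor \lnot Z)) \to (X \to \lnot Y))): β-rule — branch into \lnot \lnot W  //  ((\lnot W \to (Y \lor \lnot Z)) \to (X \to \lnot Y)).
          branch 1.2.1 (add \lnot \lnot W):
            ○ open, literals {W=1}.
          branch 1.2.2 (add ((\lnot W \to (Y \lor \lnot Z)) \to (X \to \lnot Y))):
            ((\lnot W \to (Y \lor \lnot Z)) \to (X \to \lnot Y)): β-rule — branch into \lnot (\lnot W \to (Y \lor \lnot Z))  //  (X \to \lnot Y).
              branch 1.2.2.1 (add \lnot (\lnot W \to (Y \lor \lnot Z))):
                \lnot (\lnot W \to (Y \lor \lnot Z)): α-rule — add \lnot W, \lnot (Y \lor \lnot Z).
                \lnot (Y \lor \lnot Z): α-rule — add \lnot Y, \lnot \lnot Z.
                ○ open, literals {W=0, Y=0, Z=1}.
              branch 1.2.2.2 (add (X \to \lnot Y)):
                (X \to \lnot Y): β-rule — branch into \lnot X  //  \lnot Y.
                  branch 1.2.2.2.1 (add \lnot X):
                    ○ open, literals {X=0}.
                  branch 1.2.2.2.2 (add \lnot Y):
                    ○ open, literals {Y=0}.
  branch 2 (add W):
    ○ open, literals {W=1}.
1 branch closed, 6 open.
Each open branch fixes some atoms; the unmentioned ones are free. Counting distinct full assignments: branch {W=0, Z=0} (X, Y) contributes 4 new; branch {W=1} (X, Y, Z) contributes 8 new; branch {W=0, Y=0, Z=1} (X) contributes 2 new; branch {X=0} (Y, Z, W) contributes 1 new; branch {Y=0} (X, Z, W) contributes 0 new; branch {W=1} (X, Y, Z) contributes 0 new. Total: 15.

15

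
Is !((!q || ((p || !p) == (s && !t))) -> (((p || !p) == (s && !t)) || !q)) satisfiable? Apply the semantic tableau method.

Unsatisfiable

Initial set: {!((!q || ((p || !p) == (s && !t))) -> (((p || !p) == (s && !t)) || !q))}.
!((!q || ((p || !p) == (s && !t))) -> (((p || !p) == (s && !t)) || !q)): α-rule — add (!q || ((p || !p) == (s && !t))), !(((p || !p) == (s && !t)) || !q).
!(((p || !p) == (s && !t)) || !q): α-rule — add !((p || !p) == (s && !t)), !!q.
(!q || ((p || !p) == (s && !t))): β-rule — branch into !q  //  ((p || !p) == (s && !t)).
  branch 1 (add !q):
    × closes — contains both q and !q.
  branch 2 (add ((p || !p) == (s && !t))):
    !((p || !p) == (s && !t)): β-rule — branch into (p || !p), !(s && !t)  //  !(p || !p), (s && !t).
      branch 2.1 (add (p || !p), !(s && !t)):
        ((p || !p) == (s && !t)): β-rule — branch into (p || !p), (s && !t)  //  !(p || !p), !(s && !t).
          branch 2.1.1 (add (p || !p), (s && !t)):
            (s && !t): α-rule — add s, !t.
            (p || !p): β-rule — branch into p  //  !p.
              branch 2.1.1.1 (add p):
                !(s && !t): β-rule — branch into !s  //  !!t.
                  branch 2.1.1.1.1 (add !s):
                    × closes — contains both s and !s.
                  branch 2.1.1.1.2 (add !!t):
                    × closes — contains both t and !t.
              branch 2.1.1.2 (add !p):
                !(s && !t): β-rule — branch into !s  //  !!t.
                  branch 2.1.1.2.1 (add !s):
                    × closes — contains both s and !s.
                  branch 2.1.1.2.2 (add !!t):
                    × closes — contains both t and !t.
          branch 2.1.2 (add !(p || !p), !(s && !t)):
            !(p || !p): α-rule — add !p, !!p.
            × closes — contains both p and !p.
      branch 2.2 (add !(p || !p), (s && !t)):
        !(p || !p): α-rule — add !p, !!p.
        × closes — contains both p and !p.
All 7 branches close.
Every branch closed; the formula is unsatisfiable.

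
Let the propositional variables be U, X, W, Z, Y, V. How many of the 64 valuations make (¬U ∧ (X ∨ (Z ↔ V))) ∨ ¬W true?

Initial set: {((¬U ∧ (X ∨ (Z ↔ V))) ∨ ¬W)}.
((¬U ∧ (X ∨ (Z ↔ V))) ∨ ¬W): β-rule — branch into (¬U ∧ (X ∨ (Z ↔ V)))  //  ¬W.
  branch 1 (add (¬U ∧ (X ∨ (Z ↔ V)))):
    (¬U ∧ (X ∨ (Z ↔ V))): α-rule — add ¬U, (X ∨ (Z ↔ V)).
    (X ∨ (Z ↔ V)): β-rule — branch into X  //  (Z ↔ V).
      branch 1.1 (add X):
        ○ open, literals {U=F, X=T}.
      branch 1.2 (add (Z ↔ V)):
        (Z ↔ V): β-rule — branch into Z, V  //  ¬Z, ¬V.
          branch 1.2.1 (add Z, V):
            ○ open, literals {U=F, V=T, Z=T}.
          branch 1.2.2 (add ¬Z, ¬V):
            ○ open, literals {U=F, V=F, Z=F}.
  branch 2 (add ¬W):
    ○ open, literals {W=F}.
0 branches closed, 4 open.
Each open branch fixes some atoms; the unmentioned ones are free. Counting distinct full assignments: branch {U=F, X=T} (W, Z, Y, V) contributes 16 new; branch {U=F, V=T, Z=T} (X, W, Y) contributes 4 new; branch {U=F, V=F, Z=F} (X, W, Y) contributes 4 new; branch {W=F} (U, X, Z, Y, V) contributes 20 new. Total: 44.

44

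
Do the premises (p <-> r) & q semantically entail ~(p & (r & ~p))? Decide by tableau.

Initial set: {T ((p <-> r) & q); F ~(p & (r & ~p))}.
T ((p <-> r) & q): α-rule — add T (p <-> r), T q.
F ~(p & (r & ~p)): α-rule — add T p, T (r & ~p).
T (r & ~p): α-rule — add T r, T ~p.
× closes — contains both p and ~p.
All 1 branch closes.
Every branch closed, so the premises entail the conclusion.

Yes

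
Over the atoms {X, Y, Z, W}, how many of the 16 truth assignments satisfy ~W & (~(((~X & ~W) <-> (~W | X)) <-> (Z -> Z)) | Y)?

6

Initial set: {(~W & (~(((~X & ~W) <-> (~W | X)) <-> (Z -> Z)) | Y))}.
(~W & (~(((~X & ~W) <-> (~W | X)) <-> (Z -> Z)) | Y)): α-rule — add ~W, (~(((~X & ~W) <-> (~W | X)) <-> (Z -> Z)) | Y).
(~(((~X & ~W) <-> (~W | X)) <-> (Z -> Z)) | Y): β-rule — branch into ~(((~X & ~W) <-> (~W | X)) <-> (Z -> Z))  //  Y.
  branch 1 (add ~(((~X & ~W) <-> (~W | X)) <-> (Z -> Z))):
    ~(((~X & ~W) <-> (~W | X)) <-> (Z -> Z)): β-rule — branch into ((~X & ~W) <-> (~W | X)), ~(Z -> Z)  //  ~((~X & ~W) <-> (~W | X)), (Z -> Z).
      branch 1.1 (add ((~X & ~W) <-> (~W | X)), ~(Z -> Z)):
        ~(Z -> Z): α-rule — add Z, ~Z.
        × closes — contains both Z and ~Z.
      branch 1.2 (add ~((~X & ~W) <-> (~W | X)), (Z -> Z)):
        ~((~X & ~W) <-> (~W | X)): β-rule — branch into (~X & ~W), ~(~W | X)  //  ~(~X & ~W), (~W | X).
          branch 1.2.1 (add (~X & ~W), ~(~W | X)):
            (~X & ~W): α-rule — add ~X, ~W.
            ~(~W | X): α-rule — add ~~W, ~X.
            × closes — contains both W and ~W.
          branch 1.2.2 (add ~(~X & ~W), (~W | X)):
            (Z -> Z): β-rule — branch into ~Z  //  Z.
              branch 1.2.2.1 (add ~Z):
                ~(~X & ~W): β-rule — branch into ~~X  //  ~~W.
                  branch 1.2.2.1.1 (add ~~X):
                    (~W | X): β-rule — branch into ~W  //  X.
                      branch 1.2.2.1.1.1 (add ~W):
                        ○ open, literals {W=F, X=T, Z=F}.
                      branch 1.2.2.1.1.2 (add X):
                        ○ open, literals {W=F, X=T, Z=F}.
                  branch 1.2.2.1.2 (add ~~W):
                    × closes — contains both W and ~W.
              branch 1.2.2.2 (add Z):
                ~(~X & ~W): β-rule — branch into ~~X  //  ~~W.
                  branch 1.2.2.2.1 (add ~~X):
                    (~W | X): β-rule — branch into ~W  //  X.
                      branch 1.2.2.2.1.1 (add ~W):
                        ○ open, literals {W=F, X=T, Z=T}.
                      branch 1.2.2.2.1.2 (add X):
                        ○ open, literals {W=F, X=T, Z=T}.
                  branch 1.2.2.2.2 (add ~~W):
                    × closes — contains both W and ~W.
  branch 2 (add Y):
    ○ open, literals {W=F, Y=T}.
4 branches closed, 5 open.
Each open branch fixes some atoms; the unmentioned ones are free. Counting distinct full assignments: branch {W=F, X=T, Z=F} (Y) contributes 2 new; branch {W=F, X=T, Z=F} (Y) contributes 0 new; branch {W=F, X=T, Z=T} (Y) contributes 2 new; branch {W=F, X=T, Z=T} (Y) contributes 0 new; branch {W=F, Y=T} (X, Z) contributes 2 new. Total: 6.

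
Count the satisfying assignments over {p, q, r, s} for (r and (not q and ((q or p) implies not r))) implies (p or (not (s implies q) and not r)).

Initial set: {((r and (not q and ((q or p) implies not r))) implies (p or (not (s implies q) and not r)))}.
((r and (not q and ((q or p) implies not r))) implies (p or (not (s implies q) and not r))): β-rule — branch into not (r and (not q and ((q or p) implies not r)))  //  (p or (not (s implies q) and not r)).
  branch 1 (add not (r and (not q and ((q or p) implies not r)))):
    not (r and (not q and ((q or p) implies not r))): β-rule — branch into not r  //  not (not q and ((q or p) implies not r)).
      branch 1.1 (add not r):
        ○ open, literals {r=F}.
      branch 1.2 (add not (not q and ((q or p) implies not r))):
        not (not q and ((q or p) implies not r)): β-rule — branch into not not q  //  not ((q or p) implies not r).
          branch 1.2.1 (add not not q):
            ○ open, literals {q=T}.
          branch 1.2.2 (add not ((q or p) implies not r)):
            not ((q or p) implies not r): α-rule — add (q or p), not not r.
            (q or p): β-rule — branch into q  //  p.
              branch 1.2.2.1 (add q):
                ○ open, literals {q=T, r=T}.
              branch 1.2.2.2 (add p):
                ○ open, literals {p=T, r=T}.
  branch 2 (add (p or (not (s implies q) and not r))):
    (p or (not (s implies q) and not r)): β-rule — branch into p  //  (not (s implies q) and not r).
      branch 2.1 (add p):
        ○ open, literals {p=T}.
      branch 2.2 (add (not (s implies q) and not r)):
        (not (s implies q) and not r): α-rule — add not (s implies q), not r.
        not (s implies q): α-rule — add s, not q.
        ○ open, literals {q=F, r=F, s=T}.
0 branches closed, 6 open.
Each open branch fixes some atoms; the unmentioned ones are free. Counting distinct full assignments: branch {r=F} (p, q, s) contributes 8 new; branch {q=T} (p, r, s) contributes 4 new; branch {q=T, r=T} (p, s) contributes 0 new; branch {p=T, r=T} (q, s) contributes 2 new; branch {p=T} (q, r, s) contributes 0 new; branch {q=F, r=F, s=T} (p) contributes 0 new. Total: 14.

14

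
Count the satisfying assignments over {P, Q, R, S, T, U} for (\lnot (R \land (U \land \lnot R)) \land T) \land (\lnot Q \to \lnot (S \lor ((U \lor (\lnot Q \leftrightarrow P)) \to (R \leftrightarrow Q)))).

Initial set: {((\lnot (R \land (U \land \lnot R)) \land T) \land (\lnot Q \to \lnot (S \lor ((U \lor (\lnot Q \leftrightarrow P)) \to (R \leftrightarrow Q)))))}.
((\lnot (R \land (U \land \lnot R)) \land T) \land (\lnot Q \to \lnot (S \lor ((U \lor (\lnot Q \leftrightarrow P)) \to (R \leftrightarrow Q))))): α-rule — add (\lnot (R \land (U \land \lnot R)) \land T), (\lnot Q \to \lnot (S \lor ((U \lor (\lnot Q \leftrightarrow P)) \to (R \leftrightarrow Q)))).
(\lnot (R \land (U \land \lnot R)) \land T): α-rule — add \lnot (R \land (U \land \lnot R)), T.
(\lnot Q \to \lnot (S \lor ((U \lor (\lnot Q \leftrightarrow P)) \to (R \leftrightarrow Q)))): β-rule — branch into \lnot \lnot Q  //  \lnot (S \lor ((U \lor (\lnot Q \leftrightarrow P)) \to (R \leftrightarrow Q))).
  branch 1 (add \lnot \lnot Q):
    \lnot (R \land (U \land \lnot R)): β-rule — branch into \lnot R  //  \lnot (U \land \lnot R).
      branch 1.1 (add \lnot R):
        ○ open, literals {Q=1, R=0, T=1}.
      branch 1.2 (add \lnot (U \land \lnot R)):
        \lnot (U \land \lnot R): β-rule — branch into \lnot U  //  \lnot \lnot R.
          branch 1.2.1 (add \lnot U):
            ○ open, literals {Q=1, T=1, U=0}.
          branch 1.2.2 (add \lnot \lnot R):
            ○ open, literals {Q=1, R=1, T=1}.
  branch 2 (add \lnot (S \lor ((U \lor (\lnot Q \leftrightarrow P)) \to (R \leftrightarrow Q)))):
    \lnot (S \lor ((U \lor (\lnot Q \leftrightarrow P)) \to (R \leftrightarrow Q))): α-rule — add \lnot S, \lnot ((U \lor (\lnot Q \leftrightarrow P)) \to (R \leftrightarrow Q)).
    \lnot ((U \lor (\lnot Q \leftrightarrow P)) \to (R \leftrightarrow Q)): α-rule — add (U \lor (\lnot Q \leftrightarrow P)), \lnot (R \leftrightarrow Q).
    \lnot (R \land (U \land \lnot R)): β-rule — branch into \lnot R  //  \lnot (U \land \lnot R).
      branch 2.1 (add \lnot R):
        (U \lor (\lnot Q \leftrightarrow P)): β-rule — branch into U  //  (\lnot Q \leftrightarrow P).
          branch 2.1.1 (add U):
            \lnot (R \leftrightarrow Q): β-rule — branch into R, \lnot Q  //  \lnot R, Q.
              branch 2.1.1.1 (add R, \lnot Q):
                × closes — contains both R and \lnot R.
              branch 2.1.1.2 (add \lnot R, Q):
                ○ open, literals {Q=1, R=0, S=0, T=1, U=1}.
          branch 2.1.2 (add (\lnot Q \leftrightarrow P)):
            \lnot (R \leftrightarrow Q): β-rule — branch into R, \lnot Q  //  \lnot R, Q.
              branch 2.1.2.1 (add R, \lnot Q):
                × closes — contains both R and \lnot R.
              branch 2.1.2.2 (add \lnot R, Q):
                (\lnot Q \leftrightarrow P): β-rule — branch into \lnot Q, P  //  \lnot \lnot Q, \lnot P.
                  branch 2.1.2.2.1 (add \lnot Q, P):
                    × closes — contains both Q and \lnot Q.
                  branch 2.1.2.2.2 (add \lnot \lnot Q, \lnot P):
                    ○ open, literals {P=0, Q=1, R=0, S=0, T=1}.
      branch 2.2 (add \lnot (U \land \lnot R)):
        (U \lor (\lnot Q \leftrightarrow P)): β-rule — branch into U  //  (\lnot Q \leftrightarrow P).
          branch 2.2.1 (add U):
            \lnot (R \leftrightarrow Q): β-rule — branch into R, \lnot Q  //  \lnot R, Q.
              branch 2.2.1.1 (add R, \lnot Q):
                \lnot (U \land \lnot R): β-rule — branch into \lnot U  //  \lnot \lnot R.
                  branch 2.2.1.1.1 (add \lnot U):
                    × closes — contains both U and \lnot U.
                  branch 2.2.1.1.2 (add \lnot \lnot R):
                    ○ open, literals {Q=0, R=1, S=0, T=1, U=1}.
              branch 2.2.1.2 (add \lnot R, Q):
                \lnot (U \land \lnot R): β-rule — branch into \lnot U  //  \lnot \lnot R.
                  branch 2.2.1.2.1 (add \lnot U):
                    × closes — contains both U and \lnot U.
                  branch 2.2.1.2.2 (add \lnot \lnot R):
                    × closes — contains both R and \lnot R.
          branch 2.2.2 (add (\lnot Q \leftrightarrow P)):
            \lnot (R \leftrightarrow Q): β-rule — branch into R, \lnot Q  //  \lnot R, Q.
              branch 2.2.2.1 (add R, \lnot Q):
                \lnot (U \land \lnot R): β-rule — branch into \lnot U  //  \lnot \lnot R.
                  branch 2.2.2.1.1 (add \lnot U):
                    (\lnot Q \leftrightarrow P): β-rule — branch into \lnot Q, P  //  \lnot \lnot Q, \lnot P.
                      branch 2.2.2.1.1.1 (add \lnot Q, P):
                        ○ open, literals {P=1, Q=0, R=1, S=0, T=1, U=0}.
                      branch 2.2.2.1.1.2 (add \lnot \lnot Q, \lnot P):
                        × closes — contains both Q and \lnot Q.
                  branch 2.2.2.1.2 (add \lnot \lnot R):
                    (\lnot Q \leftrightarrow P): β-rule — branch into \lnot Q, P  //  \lnot \lnot Q, \lnot P.
                      branch 2.2.2.1.2.1 (add \lnot Q, P):
                        ○ open, literals {P=1, Q=0, R=1, S=0, T=1}.
                      branch 2.2.2.1.2.2 (add \lnot \lnot Q, \lnot P):
                        × closes — contains both Q and \lnot Q.
              branch 2.2.2.2 (add \lnot R, Q):
                \lnot (U \land \lnot R): β-rule — branch into \lnot U  //  \lnot \lnot R.
                  branch 2.2.2.2.1 (add \lnot U):
                    (\lnot Q \leftrightarrow P): β-rule — branch into \lnot Q, P  //  \lnot \lnot Q, \lnot P.
                      branch 2.2.2.2.1.1 (add \lnot Q, P):
                        × closes — contains both Q and \lnot Q.
                      branch 2.2.2.2.1.2 (add \lnot \lnot Q, \lnot P):
                        ○ open, literals {P=0, Q=1, R=0, S=0, T=1, U=0}.
                  branch 2.2.2.2.2 (add \lnot \lnot R):
                    × closes — contains both R and \lnot R.
10 branches closed, 9 open.
Each open branch fixes some atoms; the unmentioned ones are free. Counting distinct full assignments: branch {Q=1, R=0, T=1} (P, S, U) contributes 8 new; branch {Q=1, T=1, U=0} (P, R, S) contributes 4 new; branch {Q=1, R=1, T=1} (P, S, U) contributes 4 new; branch {Q=1, R=0, S=0, T=1, U=1} (P) contributes 0 new; branch {P=0, Q=1, R=0, S=0, T=1} (U) contributes 0 new; branch {Q=0, R=1, S=0, T=1, U=1} (P) contributes 2 new; branch {P=1, Q=0, R=1, S=0, T=1, U=0} (none free) contributes 1 new; branch {P=1, Q=0, R=1, S=0, T=1} (U) contributes 0 new; branch {P=0, Q=1, R=0, S=0, T=1, U=0} (none free) contributes 0 new. Total: 19.

19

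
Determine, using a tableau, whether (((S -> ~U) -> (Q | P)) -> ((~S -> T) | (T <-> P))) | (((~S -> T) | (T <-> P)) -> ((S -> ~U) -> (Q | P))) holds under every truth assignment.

Valid

Assume the negation and expand:
Initial set: {~((((S -> ~U) -> (Q | P)) -> ((~S -> T) | (T <-> P))) | (((~S -> T) | (T <-> P)) -> ((S -> ~U) -> (Q | P))))}.
~((((S -> ~U) -> (Q | P)) -> ((~S -> T) | (T <-> P))) | (((~S -> T) | (T <-> P)) -> ((S -> ~U) -> (Q | P)))): α-rule — add ~(((S -> ~U) -> (Q | P)) -> ((~S -> T) | (T <-> P))), ~(((~S -> T) | (T <-> P)) -> ((S -> ~U) -> (Q | P))).
~(((S -> ~U) -> (Q | P)) -> ((~S -> T) | (T <-> P))): α-rule — add ((S -> ~U) -> (Q | P)), ~((~S -> T) | (T <-> P)).
~(((~S -> T) | (T <-> P)) -> ((S -> ~U) -> (Q | P))): α-rule — add ((~S -> T) | (T <-> P)), ~((S -> ~U) -> (Q | P)).
~((~S -> T) | (T <-> P)): α-rule — add ~(~S -> T), ~(T <-> P).
~((S -> ~U) -> (Q | P)): α-rule — add (S -> ~U), ~(Q | P).
~(~S -> T): α-rule — add ~S, ~T.
~(Q | P): α-rule — add ~Q, ~P.
((S -> ~U) -> (Q | P)): β-rule — branch into ~(S -> ~U)  //  (Q | P).
  branch 1 (add ~(S -> ~U)):
    ~(S -> ~U): α-rule — add S, ~~U.
    × closes — contains both S and ~S.
  branch 2 (add (Q | P)):
    ((~S -> T) | (T <-> P)): β-rule — branch into (~S -> T)  //  (T <-> P).
      branch 2.1 (add (~S -> T)):
        ~(T <-> P): β-rule — branch into T, ~P  //  ~T, P.
          branch 2.1.1 (add T, ~P):
            × closes — contains both T and ~T.
          branch 2.1.2 (add ~T, P):
            × closes — contains both P and ~P.
      branch 2.2 (add (T <-> P)):
        ~(T <-> P): β-rule — branch into T, ~P  //  ~T, P.
          branch 2.2.1 (add T, ~P):
            × closes — contains both T and ~T.
          branch 2.2.2 (add ~T, P):
            × closes — contains both P and ~P.
All 5 branches close.
Every branch closed, so the negation is unsatisfiable and the formula is valid.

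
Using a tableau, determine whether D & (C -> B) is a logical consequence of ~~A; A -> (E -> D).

No

Initial set: {~~A; (A -> (E -> D)); ~(D & (C -> B))}.
~~A: drop double negation, giving A.
(A -> (E -> D)): β-rule — branch into ~A  //  (E -> D).
  branch 1 (add ~A):
    × closes — contains both A and ~A.
  branch 2 (add (E -> D)):
    ~(D & (C -> B)): β-rule — branch into ~D  //  ~(C -> B).
      branch 2.1 (add ~D):
        (E -> D): β-rule — branch into ~E  //  D.
          branch 2.1.1 (add ~E):
            ○ open, literals {A=true, D=false, E=false}.
          branch 2.1.2 (add D):
            × closes — contains both D and ~D.
      branch 2.2 (add ~(C -> B)):
        ~(C -> B): α-rule — add C, ~B.
        (E -> D): β-rule — branch into ~E  //  D.
          branch 2.2.1 (add ~E):
            ○ open, literals {A=true, B=false, C=true, E=false}.
          branch 2.2.2 (add D):
            ○ open, literals {A=true, B=false, C=true, D=true}.
2 branches closed, 3 open.
An open branch gives a countermodel: A=true, D=false, E=false (unmentioned atoms arbitrary); the premises hold there but the conclusion fails.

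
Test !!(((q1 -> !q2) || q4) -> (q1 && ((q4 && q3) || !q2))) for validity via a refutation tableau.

Assume the negation and expand:
Initial set: {!!!(((q1 -> !q2) || q4) -> (q1 && ((q4 && q3) || !q2)))}.
!!!(((q1 -> !q2) || q4) -> (q1 && ((q4 && q3) || !q2))): drop double negation, giving !(((q1 -> !q2) || q4) -> (q1 && ((q4 && q3) || !q2))).
!(((q1 -> !q2) || q4) -> (q1 && ((q4 && q3) || !q2))): α-rule — add ((q1 -> !q2) || q4), !(q1 && ((q4 && q3) || !q2)).
((q1 -> !q2) || q4): β-rule — branch into (q1 -> !q2)  //  q4.
  branch 1 (add (q1 -> !q2)):
    !(q1 && ((q4 && q3) || !q2)): β-rule — branch into !q1  //  !((q4 && q3) || !q2).
      branch 1.1 (add !q1):
        (q1 -> !q2): β-rule — branch into !q1  //  !q2.
          branch 1.1.1 (add !q1):
            ○ open, literals {q1=F}.
          branch 1.1.2 (add !q2):
            ○ open, literals {q1=F, q2=F}.
      branch 1.2 (add !((q4 && q3) || !q2)):
        !((q4 && q3) || !q2): α-rule — add !(q4 && q3), !!q2.
        (q1 -> !q2): β-rule — branch into !q1  //  !q2.
          branch 1.2.1 (add !q1):
            !(q4 && q3): β-rule — branch into !q4  //  !q3.
              branch 1.2.1.1 (add !q4):
                ○ open, literals {q1=F, q2=T, q4=F}.
              branch 1.2.1.2 (add !q3):
                ○ open, literals {q1=F, q2=T, q3=F}.
          branch 1.2.2 (add !q2):
            × closes — contains both q2 and !q2.
  branch 2 (add q4):
    !(q1 && ((q4 && q3) || !q2)): β-rule — branch into !q1  //  !((q4 && q3) || !q2).
      branch 2.1 (add !q1):
        ○ open, literals {q1=F, q4=T}.
      branch 2.2 (add !((q4 && q3) || !q2)):
        !((q4 && q3) || !q2): α-rule — add !(q4 && q3), !!q2.
        !(q4 && q3): β-rule — branch into !q4  //  !q3.
          branch 2.2.1 (add !q4):
            × closes — contains both q4 and !q4.
          branch 2.2.2 (add !q3):
            ○ open, literals {q2=T, q3=F, q4=T}.
2 branches closed, 6 open.
An open branch gives a countermodel: q1=F (unmentioned atoms arbitrary); under it the original formula is false.

Not valid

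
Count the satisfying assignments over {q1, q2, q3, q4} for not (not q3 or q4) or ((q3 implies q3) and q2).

Initial set: {(not (not q3 or q4) or ((q3 implies q3) and q2))}.
(not (not q3 or q4) or ((q3 implies q3) and q2)): β-rule — branch into not (not q3 or q4)  //  ((q3 implies q3) and q2).
  branch 1 (add not (not q3 or q4)):
    not (not q3 or q4): α-rule — add not not q3, not q4.
    ○ open, literals {q3=true, q4=false}.
  branch 2 (add ((q3 implies q3) and q2)):
    ((q3 implies q3) and q2): α-rule — add (q3 implies q3), q2.
    (q3 implies q3): β-rule — branch into not q3  //  q3.
      branch 2.1 (add not q3):
        ○ open, literals {q2=true, q3=false}.
      branch 2.2 (add q3):
        ○ open, literals {q2=true, q3=true}.
0 branches closed, 3 open.
Each open branch fixes some atoms; the unmentioned ones are free. Counting distinct full assignments: branch {q3=true, q4=false} (q1, q2) contributes 4 new; branch {q2=true, q3=false} (q1, q4) contributes 4 new; branch {q2=true, q3=true} (q1, q4) contributes 2 new. Total: 10.

10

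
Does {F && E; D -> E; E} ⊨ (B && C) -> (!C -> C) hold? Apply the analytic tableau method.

Initial set: {(F && E); (D -> E); E; !((B && C) -> (!C -> C))}.
(F && E): α-rule — add F, E.
!((B && C) -> (!C -> C)): α-rule — add (B && C), !(!C -> C).
(B && C): α-rule — add B, C.
!(!C -> C): α-rule — add !C, !C.
× closes — contains both C and !C.
All 1 branch closes.
Every branch closed, so the premises entail the conclusion.

Yes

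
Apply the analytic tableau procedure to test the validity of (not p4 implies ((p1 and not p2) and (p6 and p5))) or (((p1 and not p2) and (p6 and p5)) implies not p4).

Valid

Assume the negation and expand:
Initial set: {not ((not p4 implies ((p1 and not p2) and (p6 and p5))) or (((p1 and not p2) and (p6 and p5)) implies not p4))}.
not ((not p4 implies ((p1 and not p2) and (p6 and p5))) or (((p1 and not p2) and (p6 and p5)) implies not p4)): α-rule — add not (not p4 implies ((p1 and not p2) and (p6 and p5))), not (((p1 and not p2) and (p6 and p5)) implies not p4).
not (not p4 implies ((p1 and not p2) and (p6 and p5))): α-rule — add not p4, not ((p1 and not p2) and (p6 and p5)).
not (((p1 and not p2) and (p6 and p5)) implies not p4): α-rule — add ((p1 and not p2) and (p6 and p5)), not not p4.
× closes — contains both p4 and not p4.
All 1 branch closes.
Every branch closed, so the negation is unsatisfiable and the formula is valid.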